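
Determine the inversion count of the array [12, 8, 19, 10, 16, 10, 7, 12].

Finding inversions in [12, 8, 19, 10, 16, 10, 7, 12]:

(0, 1): arr[0]=12 > arr[1]=8
(0, 3): arr[0]=12 > arr[3]=10
(0, 5): arr[0]=12 > arr[5]=10
(0, 6): arr[0]=12 > arr[6]=7
(1, 6): arr[1]=8 > arr[6]=7
(2, 3): arr[2]=19 > arr[3]=10
(2, 4): arr[2]=19 > arr[4]=16
(2, 5): arr[2]=19 > arr[5]=10
(2, 6): arr[2]=19 > arr[6]=7
(2, 7): arr[2]=19 > arr[7]=12
(3, 6): arr[3]=10 > arr[6]=7
(4, 5): arr[4]=16 > arr[5]=10
(4, 6): arr[4]=16 > arr[6]=7
(4, 7): arr[4]=16 > arr[7]=12
(5, 6): arr[5]=10 > arr[6]=7

Total inversions: 15

The array has 15 inversion(s): (0,1), (0,3), (0,5), (0,6), (1,6), (2,3), (2,4), (2,5), (2,6), (2,7), (3,6), (4,5), (4,6), (4,7), (5,6). Each pair (i,j) satisfies i < j and arr[i] > arr[j].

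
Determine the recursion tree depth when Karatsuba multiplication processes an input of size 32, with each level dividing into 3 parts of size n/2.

For divide and conquer with division factor 2:

Problem sizes at each level:
Level 0: 32
Level 1: 16
Level 2: 8
Level 3: 4
Level 4: 2
Level 5: 1

The root is level 0 and the size-1 base case is level 5 (the tree spans levels 0 through 5, i.e. 6 levels counting the root), so the depth is the number of divisions: log_2(32) = 5

The recursion tree depth is log_2(32) = 5. At each level, the problem size is divided by 2, so it takes 5 divisions to reduce to a base case of size 1. The algorithm makes 3 recursive calls at each level.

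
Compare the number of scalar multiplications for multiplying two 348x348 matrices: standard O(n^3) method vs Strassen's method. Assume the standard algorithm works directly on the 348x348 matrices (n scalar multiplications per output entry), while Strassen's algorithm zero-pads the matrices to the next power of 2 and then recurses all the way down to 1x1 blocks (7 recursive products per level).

Matrix multiplication for 348x348 matrices:

Strassen's algorithm requires power-of-2 dimensions. Pad 348x348 to 512x512 (next power of 2).

Standard algorithm: 348^3 = 42144192 multiplications
Strassen's algorithm: 7^(log2(512)) = 7^9 = 40353607 multiplications
Savings: 42144192 - 40353607 = 1790585 multiplications

Standard: 42144192 multiplications (348^3). Strassen: 40353607 multiplications (7^9, after padding to 512x512). Strassen reduces 8 recursive multiplications to 7 at each level.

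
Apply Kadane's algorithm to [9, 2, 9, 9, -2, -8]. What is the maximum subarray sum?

Using Kadane's algorithm on [9, 2, 9, 9, -2, -8]:

Scanning through the array:
Position 1 (value 2): max_ending_here = 11, max_so_far = 11
Position 2 (value 9): max_ending_here = 20, max_so_far = 20
Position 3 (value 9): max_ending_here = 29, max_so_far = 29
Position 4 (value -2): max_ending_here = 27, max_so_far = 29
Position 5 (value -8): max_ending_here = 19, max_so_far = 29

Maximum subarray: [9, 2, 9, 9]
Maximum sum: 29

The maximum subarray is [9, 2, 9, 9] with sum 29. This subarray runs from index 0 to index 3.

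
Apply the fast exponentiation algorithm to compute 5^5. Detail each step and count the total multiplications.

Computing 5^5 by squaring (build up from 5^1; each line after the first costs one multiplication):

5^1 = 5
5^2 = (5^1)^2 = 5^2 = 25
5^4 = (5^2)^2 = 25^2 = 625
5^5 = 5 * 5^4 = 5 * 625 = 3125

Result: 3125
Multiplications needed: 3 (3 lines after 5^1)

5^5 = 3125. Using exponentiation by squaring, this requires 3 multiplications. The key idea: if the exponent is even, square the half-power; if odd, multiply by the base once.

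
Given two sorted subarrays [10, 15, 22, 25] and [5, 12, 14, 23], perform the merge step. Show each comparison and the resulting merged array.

Merging process:

Compare 10 vs 5: take 5 from right. Merged: [5]
Compare 10 vs 12: take 10 from left. Merged: [5, 10]
Compare 15 vs 12: take 12 from right. Merged: [5, 10, 12]
Compare 15 vs 14: take 14 from right. Merged: [5, 10, 12, 14]
Compare 15 vs 23: take 15 from left. Merged: [5, 10, 12, 14, 15]
Compare 22 vs 23: take 22 from left. Merged: [5, 10, 12, 14, 15, 22]
Compare 25 vs 23: take 23 from right. Merged: [5, 10, 12, 14, 15, 22, 23]
Append remaining from left: [25]. Merged: [5, 10, 12, 14, 15, 22, 23, 25]

Final merged array: [5, 10, 12, 14, 15, 22, 23, 25]
Total comparisons: 7

The merged array is [5, 10, 12, 14, 15, 22, 23, 25], requiring 7 comparisons. The merge step runs in O(n) time where n is the total number of elements.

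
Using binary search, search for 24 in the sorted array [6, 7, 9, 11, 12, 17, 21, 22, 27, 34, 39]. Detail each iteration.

Binary search for 24 in [6, 7, 9, 11, 12, 17, 21, 22, 27, 34, 39]:

lo=0, hi=10, mid=5, arr[mid]=17 -> 17 < 24, search right half
lo=6, hi=10, mid=8, arr[mid]=27 -> 27 > 24, search left half
lo=6, hi=7, mid=6, arr[mid]=21 -> 21 < 24, search right half
lo=7, hi=7, mid=7, arr[mid]=22 -> 22 < 24, search right half
lo=8 > hi=7, target 24 not found

Binary search determines that 24 is not in the array after 4 comparisons. The search space was exhausted without finding the target.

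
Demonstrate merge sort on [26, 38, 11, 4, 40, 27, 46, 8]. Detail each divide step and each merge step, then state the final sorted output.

Merge sort trace:

Split: [26, 38, 11, 4, 40, 27, 46, 8] -> [26, 38, 11, 4] and [40, 27, 46, 8]
  Split: [26, 38, 11, 4] -> [26, 38] and [11, 4]
    Split: [26, 38] -> [26] and [38]
    Merge: [26] + [38] -> [26, 38]
    Split: [11, 4] -> [11] and [4]
    Merge: [11] + [4] -> [4, 11]
  Merge: [26, 38] + [4, 11] -> [4, 11, 26, 38]
  Split: [40, 27, 46, 8] -> [40, 27] and [46, 8]
    Split: [40, 27] -> [40] and [27]
    Merge: [40] + [27] -> [27, 40]
    Split: [46, 8] -> [46] and [8]
    Merge: [46] + [8] -> [8, 46]
  Merge: [27, 40] + [8, 46] -> [8, 27, 40, 46]
Merge: [4, 11, 26, 38] + [8, 27, 40, 46] -> [4, 8, 11, 26, 27, 38, 40, 46]

Final sorted array: [4, 8, 11, 26, 27, 38, 40, 46]

The merge sort proceeds by recursively splitting the array and merging sorted halves.
After all merges, the sorted array is [4, 8, 11, 26, 27, 38, 40, 46].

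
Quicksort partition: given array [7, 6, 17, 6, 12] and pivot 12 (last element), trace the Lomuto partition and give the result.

Lomuto partition with pivot = 12:

Initial array: [7, 6, 17, 6, 12]

arr[0]=7 <= 12: swap with position 0, array becomes [7, 6, 17, 6, 12]
arr[1]=6 <= 12: swap with position 1, array becomes [7, 6, 17, 6, 12]
arr[2]=17 > 12: no swap
arr[3]=6 <= 12: swap with position 2, array becomes [7, 6, 6, 17, 12]

Place pivot at position 3: [7, 6, 6, 12, 17]
Pivot position: 3

After partitioning with pivot 12, the array becomes [7, 6, 6, 12, 17]. The pivot is placed at index 3. All elements to the left of the pivot are <= 12, and all elements to the right are > 12.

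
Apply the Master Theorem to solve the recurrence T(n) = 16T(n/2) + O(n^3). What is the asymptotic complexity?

Master Theorem for T(n) = 16T(n/2) + O(n^3):

a = 16, b = 2, c = 3
log_b(a) = log_2(16) = 4.0000

Case 1: c = 3 < log_2(16) = 4.0000
T(n) = O(n^(log_2 16)) = O(n^4)

For T(n) = 16T(n/2) + O(n^3): log_2(16) = 4.0000. This is Case 1 of the Master Theorem (c < log_b(a), work dominated by leaves), giving O(n^4).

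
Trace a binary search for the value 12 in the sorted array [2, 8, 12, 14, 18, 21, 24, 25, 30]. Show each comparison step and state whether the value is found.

Binary search for 12 in [2, 8, 12, 14, 18, 21, 24, 25, 30]:

lo=0, hi=8, mid=4, arr[mid]=18 -> 18 > 12, search left half
lo=0, hi=3, mid=1, arr[mid]=8 -> 8 < 12, search right half
lo=2, hi=3, mid=2, arr[mid]=12 -> Found target at index 2!

Binary search finds 12 at index 2 after 3 comparisons. The search repeatedly halves the search space by comparing with the middle element.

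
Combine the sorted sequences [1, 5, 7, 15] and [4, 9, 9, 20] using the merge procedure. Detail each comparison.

Merging process:

Compare 1 vs 4: take 1 from left. Merged: [1]
Compare 5 vs 4: take 4 from right. Merged: [1, 4]
Compare 5 vs 9: take 5 from left. Merged: [1, 4, 5]
Compare 7 vs 9: take 7 from left. Merged: [1, 4, 5, 7]
Compare 15 vs 9: take 9 from right. Merged: [1, 4, 5, 7, 9]
Compare 15 vs 9: take 9 from right. Merged: [1, 4, 5, 7, 9, 9]
Compare 15 vs 20: take 15 from left. Merged: [1, 4, 5, 7, 9, 9, 15]
Append remaining from right: [20]. Merged: [1, 4, 5, 7, 9, 9, 15, 20]

Final merged array: [1, 4, 5, 7, 9, 9, 15, 20]
Total comparisons: 7

The merged array is [1, 4, 5, 7, 9, 9, 15, 20], requiring 7 comparisons. The merge step runs in O(n) time where n is the total number of elements.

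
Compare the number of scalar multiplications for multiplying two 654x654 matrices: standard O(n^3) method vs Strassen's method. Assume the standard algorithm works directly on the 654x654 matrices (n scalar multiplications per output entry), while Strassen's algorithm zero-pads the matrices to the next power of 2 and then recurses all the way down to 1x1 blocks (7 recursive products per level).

Matrix multiplication for 654x654 matrices:

Strassen's algorithm requires power-of-2 dimensions. Pad 654x654 to 1024x1024 (next power of 2).

Standard algorithm: 654^3 = 279726264 multiplications
Strassen's algorithm: 7^(log2(1024)) = 7^10 = 282475249 multiplications
Difference: 279726264 - 282475249 = -2748985 (Strassen uses MORE here due to padding overhead — for small or just-over-power-of-2 n, padding can outweigh the per-level savings)

Standard: 279726264 multiplications (654^3). Strassen: 282475249 multiplications (7^10, after padding to 1024x1024). Strassen reduces 8 recursive multiplications to 7 at each level.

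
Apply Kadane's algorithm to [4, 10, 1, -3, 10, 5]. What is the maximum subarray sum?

Using Kadane's algorithm on [4, 10, 1, -3, 10, 5]:

Scanning through the array:
Position 1 (value 10): max_ending_here = 14, max_so_far = 14
Position 2 (value 1): max_ending_here = 15, max_so_far = 15
Position 3 (value -3): max_ending_here = 12, max_so_far = 15
Position 4 (value 10): max_ending_here = 22, max_so_far = 22
Position 5 (value 5): max_ending_here = 27, max_so_far = 27

Maximum subarray: [4, 10, 1, -3, 10, 5]
Maximum sum: 27

The maximum subarray is [4, 10, 1, -3, 10, 5] with sum 27. This subarray runs from index 0 to index 5.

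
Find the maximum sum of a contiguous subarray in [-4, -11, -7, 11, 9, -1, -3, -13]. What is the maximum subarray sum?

Using Kadane's algorithm on [-4, -11, -7, 11, 9, -1, -3, -13]:

Scanning through the array:
Position 1 (value -11): max_ending_here = -11, max_so_far = -4
Position 2 (value -7): max_ending_here = -7, max_so_far = -4
Position 3 (value 11): max_ending_here = 11, max_so_far = 11
Position 4 (value 9): max_ending_here = 20, max_so_far = 20
Position 5 (value -1): max_ending_here = 19, max_so_far = 20
Position 6 (value -3): max_ending_here = 16, max_so_far = 20
Position 7 (value -13): max_ending_here = 3, max_so_far = 20

Maximum subarray: [11, 9]
Maximum sum: 20

The maximum subarray is [11, 9] with sum 20. This subarray runs from index 3 to index 4.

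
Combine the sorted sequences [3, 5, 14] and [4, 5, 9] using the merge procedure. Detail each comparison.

Merging process:

Compare 3 vs 4: take 3 from left. Merged: [3]
Compare 5 vs 4: take 4 from right. Merged: [3, 4]
Compare 5 vs 5: take 5 from left. Merged: [3, 4, 5]
Compare 14 vs 5: take 5 from right. Merged: [3, 4, 5, 5]
Compare 14 vs 9: take 9 from right. Merged: [3, 4, 5, 5, 9]
Append remaining from left: [14]. Merged: [3, 4, 5, 5, 9, 14]

Final merged array: [3, 4, 5, 5, 9, 14]
Total comparisons: 5

The merged array is [3, 4, 5, 5, 9, 14], requiring 5 comparisons. The merge step runs in O(n) time where n is the total number of elements.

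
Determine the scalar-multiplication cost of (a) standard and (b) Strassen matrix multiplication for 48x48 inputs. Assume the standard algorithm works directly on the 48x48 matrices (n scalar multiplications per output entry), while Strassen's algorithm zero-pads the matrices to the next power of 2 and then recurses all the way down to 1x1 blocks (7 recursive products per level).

Matrix multiplication for 48x48 matrices:

Strassen's algorithm requires power-of-2 dimensions. Pad 48x48 to 64x64 (next power of 2).

Standard algorithm: 48^3 = 110592 multiplications
Strassen's algorithm: 7^(log2(64)) = 7^6 = 117649 multiplications
Difference: 110592 - 117649 = -7057 (Strassen uses MORE here due to padding overhead — for small or just-over-power-of-2 n, padding can outweigh the per-level savings)

Standard: 110592 multiplications (48^3). Strassen: 117649 multiplications (7^6, after padding to 64x64). Strassen reduces 8 recursive multiplications to 7 at each level.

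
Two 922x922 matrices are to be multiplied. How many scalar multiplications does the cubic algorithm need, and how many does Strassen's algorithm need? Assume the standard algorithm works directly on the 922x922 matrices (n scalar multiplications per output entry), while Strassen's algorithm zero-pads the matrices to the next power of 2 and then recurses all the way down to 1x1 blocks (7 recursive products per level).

Matrix multiplication for 922x922 matrices:

Strassen's algorithm requires power-of-2 dimensions. Pad 922x922 to 1024x1024 (next power of 2).

Standard algorithm: 922^3 = 783777448 multiplications
Strassen's algorithm: 7^(log2(1024)) = 7^10 = 282475249 multiplications
Savings: 783777448 - 282475249 = 501302199 multiplications

Standard: 783777448 multiplications (922^3). Strassen: 282475249 multiplications (7^10, after padding to 1024x1024). Strassen reduces 8 recursive multiplications to 7 at each level.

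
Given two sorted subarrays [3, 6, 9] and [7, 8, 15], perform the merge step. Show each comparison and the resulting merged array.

Merging process:

Compare 3 vs 7: take 3 from left. Merged: [3]
Compare 6 vs 7: take 6 from left. Merged: [3, 6]
Compare 9 vs 7: take 7 from right. Merged: [3, 6, 7]
Compare 9 vs 8: take 8 from right. Merged: [3, 6, 7, 8]
Compare 9 vs 15: take 9 from left. Merged: [3, 6, 7, 8, 9]
Append remaining from right: [15]. Merged: [3, 6, 7, 8, 9, 15]

Final merged array: [3, 6, 7, 8, 9, 15]
Total comparisons: 5

The merged array is [3, 6, 7, 8, 9, 15], requiring 5 comparisons. The merge step runs in O(n) time where n is the total number of elements.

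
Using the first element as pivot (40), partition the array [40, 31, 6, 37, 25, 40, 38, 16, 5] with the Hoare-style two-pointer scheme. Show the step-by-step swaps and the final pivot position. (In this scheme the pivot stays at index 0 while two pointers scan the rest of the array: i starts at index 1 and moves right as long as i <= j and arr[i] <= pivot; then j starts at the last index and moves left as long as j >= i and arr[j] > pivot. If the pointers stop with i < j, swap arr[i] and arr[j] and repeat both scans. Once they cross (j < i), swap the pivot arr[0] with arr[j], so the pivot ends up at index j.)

Hoare-style two-pointer partition with pivot = 40:

Initial array: [40, 31, 6, 37, 25, 40, 38, 16, 5]

Pointers start at i = 1, j = 8.
i ends at 9, j ends at 8: the pointers have crossed (j < i), so scanning stops.

Swap pivot arr[0] with arr[8] to place pivot at position 8: [5, 31, 6, 37, 25, 40, 38, 16, 40]
Pivot position: 8

After partitioning with pivot 40, the array becomes [5, 31, 6, 37, 25, 40, 38, 16, 40]. The pivot is placed at index 8. All elements to the left of the pivot are <= 40, and all elements to the right are > 40.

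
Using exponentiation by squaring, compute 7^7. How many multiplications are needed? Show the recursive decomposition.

Computing 7^7 by squaring (build up from 7^1; each line after the first costs one multiplication):

7^1 = 7
7^2 = (7^1)^2 = 7^2 = 49
7^3 = 7 * 7^2 = 7 * 49 = 343
7^6 = (7^3)^2 = 343^2 = 117649
7^7 = 7 * 7^6 = 7 * 117649 = 823543

Result: 823543
Multiplications needed: 4 (4 lines after 7^1)

7^7 = 823543. Using exponentiation by squaring, this requires 4 multiplications. The key idea: if the exponent is even, square the half-power; if odd, multiply by the base once.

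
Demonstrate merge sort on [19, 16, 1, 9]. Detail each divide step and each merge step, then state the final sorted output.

Merge sort trace:

Split: [19, 16, 1, 9] -> [19, 16] and [1, 9]
  Split: [19, 16] -> [19] and [16]
  Merge: [19] + [16] -> [16, 19]
  Split: [1, 9] -> [1] and [9]
  Merge: [1] + [9] -> [1, 9]
Merge: [16, 19] + [1, 9] -> [1, 9, 16, 19]

Final sorted array: [1, 9, 16, 19]

The merge sort proceeds by recursively splitting the array and merging sorted halves.
After all merges, the sorted array is [1, 9, 16, 19].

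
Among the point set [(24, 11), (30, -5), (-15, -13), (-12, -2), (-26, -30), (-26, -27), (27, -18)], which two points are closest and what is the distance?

Computing all pairwise distances among 7 points:

d((24, 11), (30, -5)) = 17.088
d((24, 11), (-15, -13)) = 45.793
d((24, 11), (-12, -2)) = 38.2753
d((24, 11), (-26, -30)) = 64.6607
d((24, 11), (-26, -27)) = 62.8013
d((24, 11), (27, -18)) = 29.1548
d((30, -5), (-15, -13)) = 45.7056
d((30, -5), (-12, -2)) = 42.107
d((30, -5), (-26, -30)) = 61.327
d((30, -5), (-26, -27)) = 60.1664
d((30, -5), (27, -18)) = 13.3417
d((-15, -13), (-12, -2)) = 11.4018
d((-15, -13), (-26, -30)) = 20.2485
d((-15, -13), (-26, -27)) = 17.8045
d((-15, -13), (27, -18)) = 42.2966
d((-12, -2), (-26, -30)) = 31.305
d((-12, -2), (-26, -27)) = 28.6531
d((-12, -2), (27, -18)) = 42.1545
d((-26, -30), (-26, -27)) = 3.0 <-- minimum
d((-26, -30), (27, -18)) = 54.3415
d((-26, -27), (27, -18)) = 53.7587

Closest pair: (-26, -30) and (-26, -27) with distance 3.0

The closest pair is (-26, -30) and (-26, -27) with Euclidean distance 3.0. For 7 points, brute-force pairwise comparison is shown above. For large n, the divide-and-conquer algorithm (sort by x, recurse on halves, check the dividing strip) achieves O(n log n).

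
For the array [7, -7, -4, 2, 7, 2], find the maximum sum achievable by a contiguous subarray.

Using Kadane's algorithm on [7, -7, -4, 2, 7, 2]:

Scanning through the array:
Position 1 (value -7): max_ending_here = 0, max_so_far = 7
Position 2 (value -4): max_ending_here = -4, max_so_far = 7
Position 3 (value 2): max_ending_here = 2, max_so_far = 7
Position 4 (value 7): max_ending_here = 9, max_so_far = 9
Position 5 (value 2): max_ending_here = 11, max_so_far = 11

Maximum subarray: [2, 7, 2]
Maximum sum: 11

The maximum subarray is [2, 7, 2] with sum 11. This subarray runs from index 3 to index 5.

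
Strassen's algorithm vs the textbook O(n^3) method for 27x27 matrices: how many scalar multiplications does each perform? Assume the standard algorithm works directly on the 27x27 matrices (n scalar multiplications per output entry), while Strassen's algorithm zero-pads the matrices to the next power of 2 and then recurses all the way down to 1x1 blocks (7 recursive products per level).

Matrix multiplication for 27x27 matrices:

Strassen's algorithm requires power-of-2 dimensions. Pad 27x27 to 32x32 (next power of 2).

Standard algorithm: 27^3 = 19683 multiplications
Strassen's algorithm: 7^(log2(32)) = 7^5 = 16807 multiplications
Savings: 19683 - 16807 = 2876 multiplications

Standard: 19683 multiplications (27^3). Strassen: 16807 multiplications (7^5, after padding to 32x32). Strassen reduces 8 recursive multiplications to 7 at each level.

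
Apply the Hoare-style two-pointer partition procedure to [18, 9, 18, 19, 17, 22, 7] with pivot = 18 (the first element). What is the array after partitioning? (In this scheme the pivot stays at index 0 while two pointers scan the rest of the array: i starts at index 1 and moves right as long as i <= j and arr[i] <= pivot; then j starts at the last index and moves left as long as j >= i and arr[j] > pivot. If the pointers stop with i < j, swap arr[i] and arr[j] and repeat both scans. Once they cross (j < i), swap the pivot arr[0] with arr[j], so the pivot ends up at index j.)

Hoare-style two-pointer partition with pivot = 18:

Initial array: [18, 9, 18, 19, 17, 22, 7]

Pointers start at i = 1, j = 6.
i stops at index 3 (arr[3]=19 > 18), j stops at index 6 (arr[6]=7 <= 18): swap arr[3] and arr[6], array becomes [18, 9, 18, 7, 17, 22, 19]
i ends at 5, j ends at 4: the pointers have crossed (j < i), so scanning stops.

Swap pivot arr[0] with arr[4] to place pivot at position 4: [17, 9, 18, 7, 18, 22, 19]
Pivot position: 4

After partitioning with pivot 18, the array becomes [17, 9, 18, 7, 18, 22, 19]. The pivot is placed at index 4. All elements to the left of the pivot are <= 18, and all elements to the right are > 18.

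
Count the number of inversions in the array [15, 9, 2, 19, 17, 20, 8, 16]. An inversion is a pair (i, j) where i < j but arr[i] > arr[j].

Finding inversions in [15, 9, 2, 19, 17, 20, 8, 16]:

(0, 1): arr[0]=15 > arr[1]=9
(0, 2): arr[0]=15 > arr[2]=2
(0, 6): arr[0]=15 > arr[6]=8
(1, 2): arr[1]=9 > arr[2]=2
(1, 6): arr[1]=9 > arr[6]=8
(3, 4): arr[3]=19 > arr[4]=17
(3, 6): arr[3]=19 > arr[6]=8
(3, 7): arr[3]=19 > arr[7]=16
(4, 6): arr[4]=17 > arr[6]=8
(4, 7): arr[4]=17 > arr[7]=16
(5, 6): arr[5]=20 > arr[6]=8
(5, 7): arr[5]=20 > arr[7]=16

Total inversions: 12

The array has 12 inversion(s): (0,1), (0,2), (0,6), (1,2), (1,6), (3,4), (3,6), (3,7), (4,6), (4,7), (5,6), (5,7). Each pair (i,j) satisfies i < j and arr[i] > arr[j].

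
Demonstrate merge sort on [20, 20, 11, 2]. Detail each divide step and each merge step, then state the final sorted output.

Merge sort trace:

Split: [20, 20, 11, 2] -> [20, 20] and [11, 2]
  Split: [20, 20] -> [20] and [20]
  Merge: [20] + [20] -> [20, 20]
  Split: [11, 2] -> [11] and [2]
  Merge: [11] + [2] -> [2, 11]
Merge: [20, 20] + [2, 11] -> [2, 11, 20, 20]

Final sorted array: [2, 11, 20, 20]

The merge sort proceeds by recursively splitting the array and merging sorted halves.
After all merges, the sorted array is [2, 11, 20, 20].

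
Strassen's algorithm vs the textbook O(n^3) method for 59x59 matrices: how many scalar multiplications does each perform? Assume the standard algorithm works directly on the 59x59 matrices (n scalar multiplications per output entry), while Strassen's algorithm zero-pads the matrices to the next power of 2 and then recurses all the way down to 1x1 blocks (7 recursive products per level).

Matrix multiplication for 59x59 matrices:

Strassen's algorithm requires power-of-2 dimensions. Pad 59x59 to 64x64 (next power of 2).

Standard algorithm: 59^3 = 205379 multiplications
Strassen's algorithm: 7^(log2(64)) = 7^6 = 117649 multiplications
Savings: 205379 - 117649 = 87730 multiplications

Standard: 205379 multiplications (59^3). Strassen: 117649 multiplications (7^6, after padding to 64x64). Strassen reduces 8 recursive multiplications to 7 at each level.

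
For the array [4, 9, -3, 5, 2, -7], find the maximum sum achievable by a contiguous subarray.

Using Kadane's algorithm on [4, 9, -3, 5, 2, -7]:

Scanning through the array:
Position 1 (value 9): max_ending_here = 13, max_so_far = 13
Position 2 (value -3): max_ending_here = 10, max_so_far = 13
Position 3 (value 5): max_ending_here = 15, max_so_far = 15
Position 4 (value 2): max_ending_here = 17, max_so_far = 17
Position 5 (value -7): max_ending_here = 10, max_so_far = 17

Maximum subarray: [4, 9, -3, 5, 2]
Maximum sum: 17

The maximum subarray is [4, 9, -3, 5, 2] with sum 17. This subarray runs from index 0 to index 4.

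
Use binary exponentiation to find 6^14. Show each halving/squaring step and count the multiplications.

Computing 6^14 by squaring (build up from 6^1; each line after the first costs one multiplication):

6^1 = 6
6^2 = (6^1)^2 = 6^2 = 36
6^3 = 6 * 6^2 = 6 * 36 = 216
6^6 = (6^3)^2 = 216^2 = 46656
6^7 = 6 * 6^6 = 6 * 46656 = 279936
6^14 = (6^7)^2 = 279936^2 = 78364164096

Result: 78364164096
Multiplications needed: 5 (5 lines after 6^1)

6^14 = 78364164096. Using exponentiation by squaring, this requires 5 multiplications. The key idea: if the exponent is even, square the half-power; if odd, multiply by the base once.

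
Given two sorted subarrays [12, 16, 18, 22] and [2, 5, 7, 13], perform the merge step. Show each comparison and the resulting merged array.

Merging process:

Compare 12 vs 2: take 2 from right. Merged: [2]
Compare 12 vs 5: take 5 from right. Merged: [2, 5]
Compare 12 vs 7: take 7 from right. Merged: [2, 5, 7]
Compare 12 vs 13: take 12 from left. Merged: [2, 5, 7, 12]
Compare 16 vs 13: take 13 from right. Merged: [2, 5, 7, 12, 13]
Append remaining from left: [16, 18, 22]. Merged: [2, 5, 7, 12, 13, 16, 18, 22]

Final merged array: [2, 5, 7, 12, 13, 16, 18, 22]
Total comparisons: 5

The merged array is [2, 5, 7, 12, 13, 16, 18, 22], requiring 5 comparisons. The merge step runs in O(n) time where n is the total number of elements.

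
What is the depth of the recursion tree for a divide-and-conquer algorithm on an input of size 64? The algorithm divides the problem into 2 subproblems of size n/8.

For divide and conquer with division factor 8:

Problem sizes at each level:
Level 0: 64
Level 1: 8
Level 2: 1

The root is level 0 and the size-1 base case is level 2 (the tree spans levels 0 through 2, i.e. 3 levels counting the root), so the depth is the number of divisions: log_8(64) = 2

The recursion tree depth is log_8(64) = 2. At each level, the problem size is divided by 8, so it takes 2 divisions to reduce to a base case of size 1. The algorithm makes 2 recursive calls at each level.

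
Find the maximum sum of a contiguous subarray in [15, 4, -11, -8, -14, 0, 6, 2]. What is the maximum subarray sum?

Using Kadane's algorithm on [15, 4, -11, -8, -14, 0, 6, 2]:

Scanning through the array:
Position 1 (value 4): max_ending_here = 19, max_so_far = 19
Position 2 (value -11): max_ending_here = 8, max_so_far = 19
Position 3 (value -8): max_ending_here = 0, max_so_far = 19
Position 4 (value -14): max_ending_here = -14, max_so_far = 19
Position 5 (value 0): max_ending_here = 0, max_so_far = 19
Position 6 (value 6): max_ending_here = 6, max_so_far = 19
Position 7 (value 2): max_ending_here = 8, max_so_far = 19

Maximum subarray: [15, 4]
Maximum sum: 19

The maximum subarray is [15, 4] with sum 19. This subarray runs from index 0 to index 1.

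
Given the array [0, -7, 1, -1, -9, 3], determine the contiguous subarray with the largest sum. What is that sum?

Using Kadane's algorithm on [0, -7, 1, -1, -9, 3]:

Scanning through the array:
Position 1 (value -7): max_ending_here = -7, max_so_far = 0
Position 2 (value 1): max_ending_here = 1, max_so_far = 1
Position 3 (value -1): max_ending_here = 0, max_so_far = 1
Position 4 (value -9): max_ending_here = -9, max_so_far = 1
Position 5 (value 3): max_ending_here = 3, max_so_far = 3

Maximum subarray: [3]
Maximum sum: 3

The maximum subarray is [3] with sum 3. This subarray runs from index 5 to index 5.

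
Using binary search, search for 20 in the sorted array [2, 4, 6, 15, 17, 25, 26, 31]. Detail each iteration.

Binary search for 20 in [2, 4, 6, 15, 17, 25, 26, 31]:

lo=0, hi=7, mid=3, arr[mid]=15 -> 15 < 20, search right half
lo=4, hi=7, mid=5, arr[mid]=25 -> 25 > 20, search left half
lo=4, hi=4, mid=4, arr[mid]=17 -> 17 < 20, search right half
lo=5 > hi=4, target 20 not found

Binary search determines that 20 is not in the array after 3 comparisons. The search space was exhausted without finding the target.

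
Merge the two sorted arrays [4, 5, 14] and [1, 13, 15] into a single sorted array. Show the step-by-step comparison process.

Merging process:

Compare 4 vs 1: take 1 from right. Merged: [1]
Compare 4 vs 13: take 4 from left. Merged: [1, 4]
Compare 5 vs 13: take 5 from left. Merged: [1, 4, 5]
Compare 14 vs 13: take 13 from right. Merged: [1, 4, 5, 13]
Compare 14 vs 15: take 14 from left. Merged: [1, 4, 5, 13, 14]
Append remaining from right: [15]. Merged: [1, 4, 5, 13, 14, 15]

Final merged array: [1, 4, 5, 13, 14, 15]
Total comparisons: 5

The merged array is [1, 4, 5, 13, 14, 15], requiring 5 comparisons. The merge step runs in O(n) time where n is the total number of elements.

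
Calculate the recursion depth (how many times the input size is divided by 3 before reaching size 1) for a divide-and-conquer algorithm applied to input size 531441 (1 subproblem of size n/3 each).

For divide and conquer with division factor 3:

Problem sizes at each level:
Level 0: 531441
Level 1: 177147
Level 2: 59049
Level 3: 19683
Level 4: 6561
Level 5: 2187
Level 6: 729
Level 7: 243
Level 8: 81
Level 9: 27
Level 10: 9
Level 11: 3
Level 12: 1

The root is level 0 and the size-1 base case is level 12 (the tree spans levels 0 through 12, i.e. 13 levels counting the root), so the depth is the number of divisions: log_3(531441) = 12

The recursion tree depth is log_3(531441) = 12. At each level, the problem size is divided by 3, so it takes 12 divisions to reduce to a base case of size 1. The algorithm makes 1 recursive call at each level.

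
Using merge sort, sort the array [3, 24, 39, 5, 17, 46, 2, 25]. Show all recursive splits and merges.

Merge sort trace:

Split: [3, 24, 39, 5, 17, 46, 2, 25] -> [3, 24, 39, 5] and [17, 46, 2, 25]
  Split: [3, 24, 39, 5] -> [3, 24] and [39, 5]
    Split: [3, 24] -> [3] and [24]
    Merge: [3] + [24] -> [3, 24]
    Split: [39, 5] -> [39] and [5]
    Merge: [39] + [5] -> [5, 39]
  Merge: [3, 24] + [5, 39] -> [3, 5, 24, 39]
  Split: [17, 46, 2, 25] -> [17, 46] and [2, 25]
    Split: [17, 46] -> [17] and [46]
    Merge: [17] + [46] -> [17, 46]
    Split: [2, 25] -> [2] and [25]
    Merge: [2] + [25] -> [2, 25]
  Merge: [17, 46] + [2, 25] -> [2, 17, 25, 46]
Merge: [3, 5, 24, 39] + [2, 17, 25, 46] -> [2, 3, 5, 17, 24, 25, 39, 46]

Final sorted array: [2, 3, 5, 17, 24, 25, 39, 46]

The merge sort proceeds by recursively splitting the array and merging sorted halves.
After all merges, the sorted array is [2, 3, 5, 17, 24, 25, 39, 46].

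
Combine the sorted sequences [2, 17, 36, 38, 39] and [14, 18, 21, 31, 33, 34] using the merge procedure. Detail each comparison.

Merging process:

Compare 2 vs 14: take 2 from left. Merged: [2]
Compare 17 vs 14: take 14 from right. Merged: [2, 14]
Compare 17 vs 18: take 17 from left. Merged: [2, 14, 17]
Compare 36 vs 18: take 18 from right. Merged: [2, 14, 17, 18]
Compare 36 vs 21: take 21 from right. Merged: [2, 14, 17, 18, 21]
Compare 36 vs 31: take 31 from right. Merged: [2, 14, 17, 18, 21, 31]
Compare 36 vs 33: take 33 from right. Merged: [2, 14, 17, 18, 21, 31, 33]
Compare 36 vs 34: take 34 from right. Merged: [2, 14, 17, 18, 21, 31, 33, 34]
Append remaining from left: [36, 38, 39]. Merged: [2, 14, 17, 18, 21, 31, 33, 34, 36, 38, 39]

Final merged array: [2, 14, 17, 18, 21, 31, 33, 34, 36, 38, 39]
Total comparisons: 8

The merged array is [2, 14, 17, 18, 21, 31, 33, 34, 36, 38, 39], requiring 8 comparisons. The merge step runs in O(n) time where n is the total number of elements.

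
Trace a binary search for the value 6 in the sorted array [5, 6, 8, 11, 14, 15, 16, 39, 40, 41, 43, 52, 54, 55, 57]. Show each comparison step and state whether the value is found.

Binary search for 6 in [5, 6, 8, 11, 14, 15, 16, 39, 40, 41, 43, 52, 54, 55, 57]:

lo=0, hi=14, mid=7, arr[mid]=39 -> 39 > 6, search left half
lo=0, hi=6, mid=3, arr[mid]=11 -> 11 > 6, search left half
lo=0, hi=2, mid=1, arr[mid]=6 -> Found target at index 1!

Binary search finds 6 at index 1 after 3 comparisons. The search repeatedly halves the search space by comparing with the middle element.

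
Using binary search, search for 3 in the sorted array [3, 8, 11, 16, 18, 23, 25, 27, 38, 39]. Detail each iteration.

Binary search for 3 in [3, 8, 11, 16, 18, 23, 25, 27, 38, 39]:

lo=0, hi=9, mid=4, arr[mid]=18 -> 18 > 3, search left half
lo=0, hi=3, mid=1, arr[mid]=8 -> 8 > 3, search left half
lo=0, hi=0, mid=0, arr[mid]=3 -> Found target at index 0!

Binary search finds 3 at index 0 after 3 comparisons. The search repeatedly halves the search space by comparing with the middle element.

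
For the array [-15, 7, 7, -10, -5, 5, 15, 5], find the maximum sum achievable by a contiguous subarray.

Using Kadane's algorithm on [-15, 7, 7, -10, -5, 5, 15, 5]:

Scanning through the array:
Position 1 (value 7): max_ending_here = 7, max_so_far = 7
Position 2 (value 7): max_ending_here = 14, max_so_far = 14
Position 3 (value -10): max_ending_here = 4, max_so_far = 14
Position 4 (value -5): max_ending_here = -1, max_so_far = 14
Position 5 (value 5): max_ending_here = 5, max_so_far = 14
Position 6 (value 15): max_ending_here = 20, max_so_far = 20
Position 7 (value 5): max_ending_here = 25, max_so_far = 25

Maximum subarray: [5, 15, 5]
Maximum sum: 25

The maximum subarray is [5, 15, 5] with sum 25. This subarray runs from index 5 to index 7.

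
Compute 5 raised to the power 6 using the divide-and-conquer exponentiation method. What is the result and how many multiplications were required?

Computing 5^6 by squaring (build up from 5^1; each line after the first costs one multiplication):

5^1 = 5
5^2 = (5^1)^2 = 5^2 = 25
5^3 = 5 * 5^2 = 5 * 25 = 125
5^6 = (5^3)^2 = 125^2 = 15625

Result: 15625
Multiplications needed: 3 (3 lines after 5^1)

5^6 = 15625. Using exponentiation by squaring, this requires 3 multiplications. The key idea: if the exponent is even, square the half-power; if odd, multiply by the base once.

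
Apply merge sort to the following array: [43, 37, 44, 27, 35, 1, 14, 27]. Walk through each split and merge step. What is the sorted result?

Merge sort trace:

Split: [43, 37, 44, 27, 35, 1, 14, 27] -> [43, 37, 44, 27] and [35, 1, 14, 27]
  Split: [43, 37, 44, 27] -> [43, 37] and [44, 27]
    Split: [43, 37] -> [43] and [37]
    Merge: [43] + [37] -> [37, 43]
    Split: [44, 27] -> [44] and [27]
    Merge: [44] + [27] -> [27, 44]
  Merge: [37, 43] + [27, 44] -> [27, 37, 43, 44]
  Split: [35, 1, 14, 27] -> [35, 1] and [14, 27]
    Split: [35, 1] -> [35] and [1]
    Merge: [35] + [1] -> [1, 35]
    Split: [14, 27] -> [14] and [27]
    Merge: [14] + [27] -> [14, 27]
  Merge: [1, 35] + [14, 27] -> [1, 14, 27, 35]
Merge: [27, 37, 43, 44] + [1, 14, 27, 35] -> [1, 14, 27, 27, 35, 37, 43, 44]

Final sorted array: [1, 14, 27, 27, 35, 37, 43, 44]

The merge sort proceeds by recursively splitting the array and merging sorted halves.
After all merges, the sorted array is [1, 14, 27, 27, 35, 37, 43, 44].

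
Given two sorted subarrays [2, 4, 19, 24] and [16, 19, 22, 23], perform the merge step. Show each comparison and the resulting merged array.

Merging process:

Compare 2 vs 16: take 2 from left. Merged: [2]
Compare 4 vs 16: take 4 from left. Merged: [2, 4]
Compare 19 vs 16: take 16 from right. Merged: [2, 4, 16]
Compare 19 vs 19: take 19 from left. Merged: [2, 4, 16, 19]
Compare 24 vs 19: take 19 from right. Merged: [2, 4, 16, 19, 19]
Compare 24 vs 22: take 22 from right. Merged: [2, 4, 16, 19, 19, 22]
Compare 24 vs 23: take 23 from right. Merged: [2, 4, 16, 19, 19, 22, 23]
Append remaining from left: [24]. Merged: [2, 4, 16, 19, 19, 22, 23, 24]

Final merged array: [2, 4, 16, 19, 19, 22, 23, 24]
Total comparisons: 7

The merged array is [2, 4, 16, 19, 19, 22, 23, 24], requiring 7 comparisons. The merge step runs in O(n) time where n is the total number of elements.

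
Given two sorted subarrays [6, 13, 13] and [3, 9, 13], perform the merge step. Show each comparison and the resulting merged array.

Merging process:

Compare 6 vs 3: take 3 from right. Merged: [3]
Compare 6 vs 9: take 6 from left. Merged: [3, 6]
Compare 13 vs 9: take 9 from right. Merged: [3, 6, 9]
Compare 13 vs 13: take 13 from left. Merged: [3, 6, 9, 13]
Compare 13 vs 13: take 13 from left. Merged: [3, 6, 9, 13, 13]
Append remaining from right: [13]. Merged: [3, 6, 9, 13, 13, 13]

Final merged array: [3, 6, 9, 13, 13, 13]
Total comparisons: 5

The merged array is [3, 6, 9, 13, 13, 13], requiring 5 comparisons. The merge step runs in O(n) time where n is the total number of elements.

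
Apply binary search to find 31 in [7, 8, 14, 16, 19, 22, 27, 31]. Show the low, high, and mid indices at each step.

Binary search for 31 in [7, 8, 14, 16, 19, 22, 27, 31]:

lo=0, hi=7, mid=3, arr[mid]=16 -> 16 < 31, search right half
lo=4, hi=7, mid=5, arr[mid]=22 -> 22 < 31, search right half
lo=6, hi=7, mid=6, arr[mid]=27 -> 27 < 31, search right half
lo=7, hi=7, mid=7, arr[mid]=31 -> Found target at index 7!

Binary search finds 31 at index 7 after 4 comparisons. The search repeatedly halves the search space by comparing with the middle element.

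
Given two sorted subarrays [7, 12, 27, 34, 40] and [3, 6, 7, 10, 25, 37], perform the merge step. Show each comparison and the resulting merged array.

Merging process:

Compare 7 vs 3: take 3 from right. Merged: [3]
Compare 7 vs 6: take 6 from right. Merged: [3, 6]
Compare 7 vs 7: take 7 from left. Merged: [3, 6, 7]
Compare 12 vs 7: take 7 from right. Merged: [3, 6, 7, 7]
Compare 12 vs 10: take 10 from right. Merged: [3, 6, 7, 7, 10]
Compare 12 vs 25: take 12 from left. Merged: [3, 6, 7, 7, 10, 12]
Compare 27 vs 25: take 25 from right. Merged: [3, 6, 7, 7, 10, 12, 25]
Compare 27 vs 37: take 27 from left. Merged: [3, 6, 7, 7, 10, 12, 25, 27]
Compare 34 vs 37: take 34 from left. Merged: [3, 6, 7, 7, 10, 12, 25, 27, 34]
Compare 40 vs 37: take 37 from right. Merged: [3, 6, 7, 7, 10, 12, 25, 27, 34, 37]
Append remaining from left: [40]. Merged: [3, 6, 7, 7, 10, 12, 25, 27, 34, 37, 40]

Final merged array: [3, 6, 7, 7, 10, 12, 25, 27, 34, 37, 40]
Total comparisons: 10

The merged array is [3, 6, 7, 7, 10, 12, 25, 27, 34, 37, 40], requiring 10 comparisons. The merge step runs in O(n) time where n is the total number of elements.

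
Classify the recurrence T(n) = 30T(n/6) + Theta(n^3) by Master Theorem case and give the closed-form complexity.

Master Theorem for T(n) = 30T(n/6) + O(n^3):

a = 30, b = 6, c = 3
log_b(a) = log_6(30) = 1.8982

Case 3: c = 3 > log_6(30) = 1.8982
T(n) = O(n^3) = O(n^3)

For T(n) = 30T(n/6) + O(n^3): log_6(30) = 1.8982. This is Case 3 of the Master Theorem (c > log_b(a), work dominated by root), giving O(n^3).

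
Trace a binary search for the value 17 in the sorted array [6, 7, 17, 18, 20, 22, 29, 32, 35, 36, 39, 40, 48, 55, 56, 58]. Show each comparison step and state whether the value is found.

Binary search for 17 in [6, 7, 17, 18, 20, 22, 29, 32, 35, 36, 39, 40, 48, 55, 56, 58]:

lo=0, hi=15, mid=7, arr[mid]=32 -> 32 > 17, search left half
lo=0, hi=6, mid=3, arr[mid]=18 -> 18 > 17, search left half
lo=0, hi=2, mid=1, arr[mid]=7 -> 7 < 17, search right half
lo=2, hi=2, mid=2, arr[mid]=17 -> Found target at index 2!

Binary search finds 17 at index 2 after 4 comparisons. The search repeatedly halves the search space by comparing with the middle element.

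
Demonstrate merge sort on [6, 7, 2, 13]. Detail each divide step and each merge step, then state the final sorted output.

Merge sort trace:

Split: [6, 7, 2, 13] -> [6, 7] and [2, 13]
  Split: [6, 7] -> [6] and [7]
  Merge: [6] + [7] -> [6, 7]
  Split: [2, 13] -> [2] and [13]
  Merge: [2] + [13] -> [2, 13]
Merge: [6, 7] + [2, 13] -> [2, 6, 7, 13]

Final sorted array: [2, 6, 7, 13]

The merge sort proceeds by recursively splitting the array and merging sorted halves.
After all merges, the sorted array is [2, 6, 7, 13].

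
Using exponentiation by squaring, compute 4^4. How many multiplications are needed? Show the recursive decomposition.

Computing 4^4 by squaring (build up from 4^1; each line after the first costs one multiplication):

4^1 = 4
4^2 = (4^1)^2 = 4^2 = 16
4^4 = (4^2)^2 = 16^2 = 256

Result: 256
Multiplications needed: 2 (2 lines after 4^1)

4^4 = 256. Using exponentiation by squaring, this requires 2 multiplications. The key idea: if the exponent is even, square the half-power; if odd, multiply by the base once.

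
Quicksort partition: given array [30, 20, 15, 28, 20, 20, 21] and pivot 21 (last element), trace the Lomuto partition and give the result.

Lomuto partition with pivot = 21:

Initial array: [30, 20, 15, 28, 20, 20, 21]

arr[0]=30 > 21: no swap
arr[1]=20 <= 21: swap with position 0, array becomes [20, 30, 15, 28, 20, 20, 21]
arr[2]=15 <= 21: swap with position 1, array becomes [20, 15, 30, 28, 20, 20, 21]
arr[3]=28 > 21: no swap
arr[4]=20 <= 21: swap with position 2, array becomes [20, 15, 20, 28, 30, 20, 21]
arr[5]=20 <= 21: swap with position 3, array becomes [20, 15, 20, 20, 30, 28, 21]

Place pivot at position 4: [20, 15, 20, 20, 21, 28, 30]
Pivot position: 4

After partitioning with pivot 21, the array becomes [20, 15, 20, 20, 21, 28, 30]. The pivot is placed at index 4. All elements to the left of the pivot are <= 21, and all elements to the right are > 21.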